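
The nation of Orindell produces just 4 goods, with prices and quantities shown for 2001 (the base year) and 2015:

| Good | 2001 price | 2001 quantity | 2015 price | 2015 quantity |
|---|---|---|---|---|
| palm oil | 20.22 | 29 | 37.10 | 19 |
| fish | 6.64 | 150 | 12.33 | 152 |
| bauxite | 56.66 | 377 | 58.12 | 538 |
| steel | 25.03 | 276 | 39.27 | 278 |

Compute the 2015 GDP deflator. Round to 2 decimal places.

115.27

Nominal GDP 2015 = 37.10·19 + 12.33·152 + 58.12·538 + 39.27·278 = 44764.68.
Real GDP 2015 (at 2001 prices) = 20.22·19 + 6.64·152 + 56.66·538 + 25.03·278 = 38834.88.
Deflator = Nominal/Real × 100 = 44764.68/38834.88 × 100 = 115.269.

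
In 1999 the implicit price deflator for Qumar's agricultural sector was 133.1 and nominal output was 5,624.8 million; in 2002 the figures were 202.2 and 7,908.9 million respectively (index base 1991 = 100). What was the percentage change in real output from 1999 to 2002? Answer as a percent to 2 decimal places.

Real output 1999 = 5624.8 / 1.331 = 4226.00.
Real output 2002 = 7908.9 / 2.022 = 3911.42.
Real growth = 3911.42 / 4226.00 − 1 = -0.0744.

-7.44%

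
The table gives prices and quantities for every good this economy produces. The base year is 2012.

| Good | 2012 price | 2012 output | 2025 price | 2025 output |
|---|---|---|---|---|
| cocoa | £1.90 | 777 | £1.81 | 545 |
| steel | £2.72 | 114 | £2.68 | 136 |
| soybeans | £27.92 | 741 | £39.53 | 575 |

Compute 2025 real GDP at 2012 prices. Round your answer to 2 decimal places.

Real GDP 2025 = Σ (p_2012 × q_2025) = 1.90·545 + 2.72·136 + 27.92·575 = 17459.42.

£17459.42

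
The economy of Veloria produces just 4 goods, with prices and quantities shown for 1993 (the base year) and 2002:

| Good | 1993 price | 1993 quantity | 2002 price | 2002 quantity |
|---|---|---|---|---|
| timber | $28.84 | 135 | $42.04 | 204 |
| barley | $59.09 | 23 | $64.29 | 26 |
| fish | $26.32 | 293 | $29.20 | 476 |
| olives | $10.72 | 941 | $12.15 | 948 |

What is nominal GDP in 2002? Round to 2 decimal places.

Nominal GDP 2002 = Σ (p_2002 × q_2002) = 42.04·204 + 64.29·26 + 29.20·476 + 12.15·948 = 35665.10.

$35665.10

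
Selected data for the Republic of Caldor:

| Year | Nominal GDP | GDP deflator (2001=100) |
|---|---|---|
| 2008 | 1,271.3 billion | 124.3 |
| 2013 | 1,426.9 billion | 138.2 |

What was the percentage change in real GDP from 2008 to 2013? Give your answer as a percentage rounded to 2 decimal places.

Deflate each year: 2008 → 1271.3/1.243 = 1022.77; 2013 → 1426.9/1.382 = 1032.49.
So real GDP changed by 1032.49/1022.77 − 1 = 0.0095, i.e. 0.95%.

0.95%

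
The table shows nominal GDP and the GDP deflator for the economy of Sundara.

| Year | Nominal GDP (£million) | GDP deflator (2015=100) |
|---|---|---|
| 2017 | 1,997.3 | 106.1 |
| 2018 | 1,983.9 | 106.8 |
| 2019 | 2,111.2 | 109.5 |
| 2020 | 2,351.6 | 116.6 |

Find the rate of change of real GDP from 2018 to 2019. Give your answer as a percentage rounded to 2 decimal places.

3.79%

Real GDP 2018 = 1983.9/1.068 = 1857.58.
Real GDP 2019 = 2111.2/1.095 = 1928.04.
Change = 1928.04/1857.58 − 1 = 0.0379.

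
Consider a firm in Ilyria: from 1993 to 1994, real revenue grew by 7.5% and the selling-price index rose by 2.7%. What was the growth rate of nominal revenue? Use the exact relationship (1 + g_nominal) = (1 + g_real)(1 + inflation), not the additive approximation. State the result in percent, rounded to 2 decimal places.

(1 + g_nom) = (1 + g_real)(1 + π) = 1.0750 × 1.0270 = 1.10403.

10.40%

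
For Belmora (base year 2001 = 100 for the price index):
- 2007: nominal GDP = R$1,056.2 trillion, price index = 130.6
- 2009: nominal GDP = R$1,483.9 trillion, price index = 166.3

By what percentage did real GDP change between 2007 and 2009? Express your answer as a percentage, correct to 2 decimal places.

10.33%

Real GDP 2007 = 1056.2 / 1.306 = 808.73.
Real GDP 2009 = 1483.9 / 1.663 = 892.30.
Real growth = 892.30 / 808.73 − 1 = 0.1033.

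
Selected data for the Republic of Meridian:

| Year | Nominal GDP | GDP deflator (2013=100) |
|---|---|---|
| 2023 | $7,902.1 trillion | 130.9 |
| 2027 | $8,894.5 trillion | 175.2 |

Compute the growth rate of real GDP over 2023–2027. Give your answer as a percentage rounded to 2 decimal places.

-15.90%

Real GDP 2023 = 7902.1 / 1.309 = 6036.75.
Real GDP 2027 = 8894.5 / 1.752 = 5076.77.
Real growth = 5076.77 / 6036.75 − 1 = -0.1590.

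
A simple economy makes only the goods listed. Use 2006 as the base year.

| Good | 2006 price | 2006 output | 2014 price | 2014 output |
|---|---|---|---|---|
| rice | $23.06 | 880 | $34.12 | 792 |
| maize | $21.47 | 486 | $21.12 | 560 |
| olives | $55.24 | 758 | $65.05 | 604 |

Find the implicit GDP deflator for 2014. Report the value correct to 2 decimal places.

122.76

Nominal GDP 2014 = 34.12·792 + 21.12·560 + 65.05·604 = 78140.44.
Real GDP 2014 (at 2006 prices) = 23.06·792 + 21.47·560 + 55.24·604 = 63651.68.
Deflator = Nominal/Real × 100 = 78140.44/63651.68 × 100 = 122.763.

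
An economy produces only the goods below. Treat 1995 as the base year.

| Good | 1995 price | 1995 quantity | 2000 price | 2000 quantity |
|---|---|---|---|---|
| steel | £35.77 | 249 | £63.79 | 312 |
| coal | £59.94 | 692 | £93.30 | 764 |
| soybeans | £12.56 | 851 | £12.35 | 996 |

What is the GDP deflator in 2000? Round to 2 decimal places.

Nominal GDP 2000 = 63.79·312 + 93.30·764 + 12.35·996 = 103484.28.
Real GDP 2000 (at 1995 prices) = 35.77·312 + 59.94·764 + 12.56·996 = 69464.16.
Deflator = Nominal/Real × 100 = 103484.28/69464.16 × 100 = 148.975.

148.98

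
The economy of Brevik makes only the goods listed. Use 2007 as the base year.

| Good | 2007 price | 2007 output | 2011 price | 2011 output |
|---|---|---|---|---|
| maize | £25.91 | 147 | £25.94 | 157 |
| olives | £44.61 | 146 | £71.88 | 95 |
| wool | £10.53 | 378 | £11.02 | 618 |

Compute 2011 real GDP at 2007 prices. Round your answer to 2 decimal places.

£14813.36

Real GDP 2011 = Σ (p_2007 × q_2011) = 25.91·157 + 44.61·95 + 10.53·618 = 14813.36.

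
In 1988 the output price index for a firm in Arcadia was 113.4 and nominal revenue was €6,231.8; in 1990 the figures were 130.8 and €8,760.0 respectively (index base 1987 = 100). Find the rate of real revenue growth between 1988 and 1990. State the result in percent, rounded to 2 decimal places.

21.87%

Deflate each year: 1988 → 6231.8/1.134 = 5495.41; 1990 → 8760.0/1.308 = 6697.25.
So real revenue changed by 6697.25/5495.41 − 1 = 0.2187, i.e. 21.87%.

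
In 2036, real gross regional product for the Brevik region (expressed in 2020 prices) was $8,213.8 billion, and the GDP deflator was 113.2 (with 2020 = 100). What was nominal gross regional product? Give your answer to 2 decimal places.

Nominal gross regional product = Real × (GDP deflator/100) = 8213.8 × 1.132 = 9298.02.

$9,298.02 billion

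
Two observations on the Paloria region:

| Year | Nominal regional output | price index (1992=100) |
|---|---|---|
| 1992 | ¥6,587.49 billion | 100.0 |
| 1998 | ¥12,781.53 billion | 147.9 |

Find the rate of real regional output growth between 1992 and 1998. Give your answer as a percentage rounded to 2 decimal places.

31.19%

Deflate each year: 1992 → 6587.49/1.000 = 6587.49; 1998 → 12781.53/1.479 = 8642.01.
So real regional output changed by 8642.01/6587.49 − 1 = 0.3119, i.e. 31.19%.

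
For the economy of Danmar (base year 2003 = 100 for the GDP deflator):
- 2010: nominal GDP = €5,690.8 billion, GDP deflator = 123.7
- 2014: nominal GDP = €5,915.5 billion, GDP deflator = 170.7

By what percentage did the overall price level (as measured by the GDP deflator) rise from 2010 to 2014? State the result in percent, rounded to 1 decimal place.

38.0%

Price-level change = 170.7 / 123.7 − 1 = 0.3800.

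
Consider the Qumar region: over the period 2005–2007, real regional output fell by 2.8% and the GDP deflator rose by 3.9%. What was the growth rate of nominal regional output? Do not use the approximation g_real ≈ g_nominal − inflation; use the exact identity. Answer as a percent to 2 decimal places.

0.99%

(1 + g_nom) = (1 + g_real)(1 + π) = 0.9720 × 1.0390 = 1.00991.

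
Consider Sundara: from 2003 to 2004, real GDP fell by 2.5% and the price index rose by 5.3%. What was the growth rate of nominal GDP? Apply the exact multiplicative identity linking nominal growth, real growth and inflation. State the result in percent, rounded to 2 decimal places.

(1 + g_nom) = (1 + g_real)(1 + π) = 0.9750 × 1.0530 = 1.02668.

2.67%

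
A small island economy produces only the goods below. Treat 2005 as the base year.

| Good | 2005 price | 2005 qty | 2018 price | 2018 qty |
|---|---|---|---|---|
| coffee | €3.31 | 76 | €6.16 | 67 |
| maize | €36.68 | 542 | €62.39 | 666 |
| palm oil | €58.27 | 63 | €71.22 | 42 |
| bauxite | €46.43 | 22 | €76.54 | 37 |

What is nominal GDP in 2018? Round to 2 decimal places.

€47787.68

Nominal GDP 2018 = Σ (p_2018 × q_2018) = 6.16·67 + 62.39·666 + 71.22·42 + 76.54·37 = 47787.68.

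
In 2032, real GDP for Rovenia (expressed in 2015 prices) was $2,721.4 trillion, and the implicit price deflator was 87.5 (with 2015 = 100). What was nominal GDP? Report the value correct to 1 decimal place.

$2,381.2 trillion

Nominal GDP = Real × (implicit price deflator/100) = 2721.4 × 0.875 = 2381.23.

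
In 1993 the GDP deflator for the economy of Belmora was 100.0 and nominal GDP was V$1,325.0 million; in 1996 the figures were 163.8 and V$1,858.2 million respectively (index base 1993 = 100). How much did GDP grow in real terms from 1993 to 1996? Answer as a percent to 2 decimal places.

-14.38%

Real GDP 1993 = 1325.0 / 1.000 = 1325.00.
Real GDP 1996 = 1858.2 / 1.638 = 1134.43.
Real growth = 1134.43 / 1325.00 − 1 = -0.1438.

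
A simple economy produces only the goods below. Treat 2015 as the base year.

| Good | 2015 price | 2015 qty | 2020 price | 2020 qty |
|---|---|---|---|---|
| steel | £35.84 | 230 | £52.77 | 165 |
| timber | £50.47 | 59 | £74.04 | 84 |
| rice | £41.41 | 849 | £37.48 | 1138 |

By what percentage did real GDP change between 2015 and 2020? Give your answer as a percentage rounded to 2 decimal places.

Real GDP 2015 = Nominal GDP 2015 = 35.84·230 + 50.47·59 + 41.41·849 = 46378.02.
Real GDP 2020 (at 2015 prices) = 35.84·165 + 50.47·84 + 41.41·1138 = 57277.66.
Real growth = 57277.66/46378.02 − 1 = 0.2350.

23.50%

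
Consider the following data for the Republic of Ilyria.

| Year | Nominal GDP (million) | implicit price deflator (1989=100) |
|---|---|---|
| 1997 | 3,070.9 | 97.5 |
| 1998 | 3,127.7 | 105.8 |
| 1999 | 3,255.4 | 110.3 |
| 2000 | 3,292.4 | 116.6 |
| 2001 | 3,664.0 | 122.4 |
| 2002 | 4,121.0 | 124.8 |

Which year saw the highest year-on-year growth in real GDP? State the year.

2002

1998: real = 3127.7/1.058 = 2956.24; growth vs 1997 (3149.64) = -6.14%.
1999: real = 3255.4/1.103 = 2951.41; growth vs 1998 (2956.24) = -0.16%.
2000: real = 3292.4/1.166 = 2823.67; growth vs 1999 (2951.41) = -4.33%.
2001: real = 3664.0/1.224 = 2993.46; growth vs 2000 (2823.67) = 6.01%.
2002: real = 4121.0/1.248 = 3302.08; growth vs 2001 (2993.46) = 10.31%.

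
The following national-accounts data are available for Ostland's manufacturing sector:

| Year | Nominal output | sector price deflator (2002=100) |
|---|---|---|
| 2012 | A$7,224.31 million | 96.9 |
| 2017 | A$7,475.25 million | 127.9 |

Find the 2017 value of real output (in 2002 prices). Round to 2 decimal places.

Real output = Nominal / (sector price deflator/100) = 7475.25 / 1.279 = 5844.61.

A$5,844.61 million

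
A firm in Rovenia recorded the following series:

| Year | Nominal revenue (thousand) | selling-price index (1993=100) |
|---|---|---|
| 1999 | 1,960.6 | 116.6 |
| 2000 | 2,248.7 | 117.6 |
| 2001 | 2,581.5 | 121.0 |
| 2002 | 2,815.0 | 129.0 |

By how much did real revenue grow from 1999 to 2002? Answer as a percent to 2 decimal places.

Real revenue 1999 = 1960.6/1.166 = 1681.48.
Real revenue 2002 = 2815.0/1.290 = 2182.17.
Change = 2182.17/1681.48 − 1 = 0.2978.

29.78%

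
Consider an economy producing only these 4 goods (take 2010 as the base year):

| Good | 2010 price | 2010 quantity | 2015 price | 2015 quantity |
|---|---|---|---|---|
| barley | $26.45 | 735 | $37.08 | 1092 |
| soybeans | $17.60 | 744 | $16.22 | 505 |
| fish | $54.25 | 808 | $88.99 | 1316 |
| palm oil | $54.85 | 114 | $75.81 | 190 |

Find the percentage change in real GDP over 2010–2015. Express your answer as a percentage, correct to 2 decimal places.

44.74%

Real GDP 2010 = Nominal GDP 2010 = 26.45·735 + 17.60·744 + 54.25·808 + 54.85·114 = 82622.05.
Real GDP 2015 (at 2010 prices) = 26.45·1092 + 17.60·505 + 54.25·1316 + 54.85·190 = 119585.90.
Real growth = 119585.90/82622.05 − 1 = 0.4474.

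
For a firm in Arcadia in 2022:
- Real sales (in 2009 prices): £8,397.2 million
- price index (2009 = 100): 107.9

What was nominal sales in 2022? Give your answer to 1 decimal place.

Nominal sales = Real × (price index/100) = 8397.2 × 1.079 = 9060.58.

£9,060.6 million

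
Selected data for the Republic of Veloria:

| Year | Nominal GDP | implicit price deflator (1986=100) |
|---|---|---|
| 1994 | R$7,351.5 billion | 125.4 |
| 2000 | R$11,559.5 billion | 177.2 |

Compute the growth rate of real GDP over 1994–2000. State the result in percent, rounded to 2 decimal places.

11.27%

Deflate each year: 1994 → 7351.5/1.254 = 5862.44; 2000 → 11559.5/1.772 = 6523.42.
So real GDP changed by 6523.42/5862.44 − 1 = 0.1127, i.e. 11.27%.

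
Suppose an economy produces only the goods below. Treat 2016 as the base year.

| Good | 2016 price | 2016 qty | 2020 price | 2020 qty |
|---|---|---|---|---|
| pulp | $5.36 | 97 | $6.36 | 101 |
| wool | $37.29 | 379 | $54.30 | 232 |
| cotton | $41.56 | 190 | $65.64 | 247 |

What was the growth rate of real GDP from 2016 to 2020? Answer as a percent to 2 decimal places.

Real GDP 2016 = Nominal GDP 2016 = 5.36·97 + 37.29·379 + 41.56·190 = 22549.23.
Real GDP 2020 (at 2016 prices) = 5.36·101 + 37.29·232 + 41.56·247 = 19457.96.
Real growth = 19457.96/22549.23 − 1 = -0.1371.

-13.71%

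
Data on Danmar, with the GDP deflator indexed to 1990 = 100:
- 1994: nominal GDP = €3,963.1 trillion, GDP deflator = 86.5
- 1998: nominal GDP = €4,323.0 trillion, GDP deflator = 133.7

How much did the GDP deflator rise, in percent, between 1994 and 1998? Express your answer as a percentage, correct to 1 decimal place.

Price-level change = 133.7 / 86.5 − 1 = 0.5457.

54.6%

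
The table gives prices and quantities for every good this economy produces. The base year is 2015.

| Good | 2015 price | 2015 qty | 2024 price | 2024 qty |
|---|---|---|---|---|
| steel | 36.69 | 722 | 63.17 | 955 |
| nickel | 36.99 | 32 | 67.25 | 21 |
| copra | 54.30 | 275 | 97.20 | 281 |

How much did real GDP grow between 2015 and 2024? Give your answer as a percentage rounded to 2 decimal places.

19.87%

Real GDP 2015 = Nominal GDP 2015 = 36.69·722 + 36.99·32 + 54.30·275 = 42606.36.
Real GDP 2024 (at 2015 prices) = 36.69·955 + 36.99·21 + 54.30·281 = 51074.04.
Real growth = 51074.04/42606.36 − 1 = 0.1987.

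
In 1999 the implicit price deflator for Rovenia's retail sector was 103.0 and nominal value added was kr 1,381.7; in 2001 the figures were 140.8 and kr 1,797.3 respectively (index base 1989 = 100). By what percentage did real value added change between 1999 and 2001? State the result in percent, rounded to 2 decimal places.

Real value added 1999 = 1381.7 / 1.030 = 1341.46.
Real value added 2001 = 1797.3 / 1.408 = 1276.49.
Real growth = 1276.49 / 1341.46 − 1 = -0.0484.

-4.84%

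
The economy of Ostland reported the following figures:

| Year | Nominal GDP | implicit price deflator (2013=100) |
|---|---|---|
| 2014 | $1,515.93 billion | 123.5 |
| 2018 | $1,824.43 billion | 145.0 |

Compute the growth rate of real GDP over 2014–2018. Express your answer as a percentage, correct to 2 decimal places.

2.51%

Deflate each year: 2014 → 1515.93/1.235 = 1227.47; 2018 → 1824.43/1.450 = 1258.23.
So real GDP changed by 1258.23/1227.47 − 1 = 0.0251, i.e. 2.51%.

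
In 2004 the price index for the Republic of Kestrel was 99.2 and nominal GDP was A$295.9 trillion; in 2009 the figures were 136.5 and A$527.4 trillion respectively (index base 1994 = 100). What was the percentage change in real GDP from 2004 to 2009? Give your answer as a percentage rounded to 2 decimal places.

Deflate each year: 2004 → 295.9/0.992 = 298.29; 2009 → 527.4/1.365 = 386.37.
So real GDP changed by 386.37/298.29 − 1 = 0.2953, i.e. 29.53%.

29.53%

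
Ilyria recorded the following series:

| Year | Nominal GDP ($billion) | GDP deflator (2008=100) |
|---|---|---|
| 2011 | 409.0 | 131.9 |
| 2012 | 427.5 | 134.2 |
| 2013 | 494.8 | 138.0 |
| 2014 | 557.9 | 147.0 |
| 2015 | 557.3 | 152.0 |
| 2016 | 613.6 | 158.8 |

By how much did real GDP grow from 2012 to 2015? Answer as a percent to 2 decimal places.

Real GDP 2012 = 427.5/1.342 = 318.55.
Real GDP 2015 = 557.3/1.520 = 366.64.
Change = 366.64/318.55 − 1 = 0.1510.

15.10%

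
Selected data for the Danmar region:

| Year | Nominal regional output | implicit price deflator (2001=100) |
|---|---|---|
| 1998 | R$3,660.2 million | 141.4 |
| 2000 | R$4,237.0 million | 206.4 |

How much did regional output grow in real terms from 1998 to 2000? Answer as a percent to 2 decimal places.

Real regional output 1998 = 3660.2 / 1.414 = 2588.54.
Real regional output 2000 = 4237.0 / 2.064 = 2052.81.
Real growth = 2052.81 / 2588.54 − 1 = -0.2070.

-20.70%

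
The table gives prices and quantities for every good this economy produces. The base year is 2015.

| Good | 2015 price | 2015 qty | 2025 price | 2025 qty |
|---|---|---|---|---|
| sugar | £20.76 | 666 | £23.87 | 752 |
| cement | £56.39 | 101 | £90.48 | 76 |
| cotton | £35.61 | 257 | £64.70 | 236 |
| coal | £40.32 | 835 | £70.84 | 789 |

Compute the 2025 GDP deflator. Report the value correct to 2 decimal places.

159.68

Nominal GDP 2025 = 23.87·752 + 90.48·76 + 64.70·236 + 70.84·789 = 95988.68.
Real GDP 2025 (at 2015 prices) = 20.76·752 + 56.39·76 + 35.61·236 + 40.32·789 = 60113.60.
Deflator = Nominal/Real × 100 = 95988.68/60113.60 × 100 = 159.679.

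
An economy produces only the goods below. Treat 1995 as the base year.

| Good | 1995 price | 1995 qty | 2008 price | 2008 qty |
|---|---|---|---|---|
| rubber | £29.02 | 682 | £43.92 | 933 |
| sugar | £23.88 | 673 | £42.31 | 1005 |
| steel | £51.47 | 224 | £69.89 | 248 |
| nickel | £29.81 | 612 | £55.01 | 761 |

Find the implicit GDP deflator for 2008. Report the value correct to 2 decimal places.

164.92

Nominal GDP 2008 = 43.92·933 + 42.31·1005 + 69.89·248 + 55.01·761 = 142694.24.
Real GDP 2008 (at 1995 prices) = 29.02·933 + 23.88·1005 + 51.47·248 + 29.81·761 = 86525.03.
Deflator = Nominal/Real × 100 = 142694.24/86525.03 × 100 = 164.917.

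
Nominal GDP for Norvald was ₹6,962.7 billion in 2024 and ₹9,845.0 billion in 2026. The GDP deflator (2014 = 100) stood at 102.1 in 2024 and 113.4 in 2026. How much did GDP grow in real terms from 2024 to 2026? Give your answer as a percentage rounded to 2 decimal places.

Real GDP 2024 = 6962.7 / 1.021 = 6819.49.
Real GDP 2026 = 9845.0 / 1.134 = 8681.66.
Real growth = 8681.66 / 6819.49 − 1 = 0.2731.

27.31%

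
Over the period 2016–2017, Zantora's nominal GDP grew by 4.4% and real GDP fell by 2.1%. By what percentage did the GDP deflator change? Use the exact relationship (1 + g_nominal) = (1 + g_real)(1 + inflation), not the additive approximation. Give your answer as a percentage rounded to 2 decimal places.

(1 + g_nom) = (1 + g_real)(1 + π), so π = 1.0440 / 0.9790 − 1 = 0.06639.

6.64%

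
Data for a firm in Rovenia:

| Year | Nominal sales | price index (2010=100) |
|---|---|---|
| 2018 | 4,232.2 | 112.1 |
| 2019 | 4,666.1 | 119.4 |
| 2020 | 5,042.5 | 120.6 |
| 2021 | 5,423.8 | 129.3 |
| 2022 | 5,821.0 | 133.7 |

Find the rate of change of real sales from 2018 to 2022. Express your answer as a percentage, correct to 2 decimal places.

15.32%

Real sales 2018 = 4232.2/1.121 = 3775.38.
Real sales 2022 = 5821.0/1.337 = 4353.78.
Change = 4353.78/3775.38 − 1 = 0.1532.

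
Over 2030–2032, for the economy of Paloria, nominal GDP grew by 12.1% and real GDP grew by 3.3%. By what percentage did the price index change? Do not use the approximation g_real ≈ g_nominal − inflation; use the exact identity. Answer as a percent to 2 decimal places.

8.52%

(1 + g_nom) = (1 + g_real)(1 + π), so π = 1.1210 / 1.0330 − 1 = 0.08519.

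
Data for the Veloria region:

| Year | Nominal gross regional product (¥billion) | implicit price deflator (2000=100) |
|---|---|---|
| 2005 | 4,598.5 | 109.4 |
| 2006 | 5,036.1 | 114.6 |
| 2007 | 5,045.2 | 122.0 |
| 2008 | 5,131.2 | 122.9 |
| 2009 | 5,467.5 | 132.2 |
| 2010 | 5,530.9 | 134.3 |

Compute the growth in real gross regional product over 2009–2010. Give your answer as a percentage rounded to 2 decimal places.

-0.42%

Real gross regional product 2009 = 5467.5/1.322 = 4135.78.
Real gross regional product 2010 = 5530.9/1.343 = 4118.32.
Change = 4118.32/4135.78 − 1 = -0.0042.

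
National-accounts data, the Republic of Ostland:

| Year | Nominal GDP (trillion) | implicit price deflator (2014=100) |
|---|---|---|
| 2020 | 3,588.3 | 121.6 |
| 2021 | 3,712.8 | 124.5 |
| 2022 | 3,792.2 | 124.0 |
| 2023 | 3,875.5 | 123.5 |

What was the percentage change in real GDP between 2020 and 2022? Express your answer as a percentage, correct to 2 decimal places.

3.64%

Real GDP 2020 = 3588.3/1.216 = 2950.90.
Real GDP 2022 = 3792.2/1.240 = 3058.23.
Change = 3058.23/2950.90 − 1 = 0.0364.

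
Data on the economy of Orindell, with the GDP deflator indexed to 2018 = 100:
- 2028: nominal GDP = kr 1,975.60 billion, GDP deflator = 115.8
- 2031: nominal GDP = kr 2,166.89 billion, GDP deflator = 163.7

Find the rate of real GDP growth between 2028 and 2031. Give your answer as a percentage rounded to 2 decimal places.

Deflate each year: 2028 → 1975.60/1.158 = 1706.04; 2031 → 2166.89/1.637 = 1323.70.
So real GDP changed by 1323.70/1706.04 − 1 = -0.2241, i.e. -22.41%.

-22.41%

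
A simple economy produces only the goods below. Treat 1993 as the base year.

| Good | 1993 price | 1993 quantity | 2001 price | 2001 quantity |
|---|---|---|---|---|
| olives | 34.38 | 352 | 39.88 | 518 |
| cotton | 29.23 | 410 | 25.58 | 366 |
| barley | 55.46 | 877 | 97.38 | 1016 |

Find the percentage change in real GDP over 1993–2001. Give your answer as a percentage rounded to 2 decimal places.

16.68%

Real GDP 1993 = Nominal GDP 1993 = 34.38·352 + 29.23·410 + 55.46·877 = 72724.48.
Real GDP 2001 (at 1993 prices) = 34.38·518 + 29.23·366 + 55.46·1016 = 84854.38.
Real growth = 84854.38/72724.48 − 1 = 0.1668.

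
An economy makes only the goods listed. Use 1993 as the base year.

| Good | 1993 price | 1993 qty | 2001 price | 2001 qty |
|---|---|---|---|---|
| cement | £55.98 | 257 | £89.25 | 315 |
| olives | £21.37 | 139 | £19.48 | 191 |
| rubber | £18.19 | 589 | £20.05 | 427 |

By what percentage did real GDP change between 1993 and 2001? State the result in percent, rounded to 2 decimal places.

5.03%

Real GDP 1993 = Nominal GDP 1993 = 55.98·257 + 21.37·139 + 18.19·589 = 28071.20.
Real GDP 2001 (at 1993 prices) = 55.98·315 + 21.37·191 + 18.19·427 = 29482.50.
Real growth = 29482.50/28071.20 − 1 = 0.0503.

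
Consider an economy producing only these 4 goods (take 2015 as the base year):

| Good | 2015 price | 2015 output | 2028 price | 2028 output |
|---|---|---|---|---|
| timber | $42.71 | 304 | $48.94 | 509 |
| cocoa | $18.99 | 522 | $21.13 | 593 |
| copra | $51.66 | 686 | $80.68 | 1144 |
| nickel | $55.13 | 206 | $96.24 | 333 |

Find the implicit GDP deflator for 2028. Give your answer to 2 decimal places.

146.47

Nominal GDP 2028 = 48.94·509 + 21.13·593 + 80.68·1144 + 96.24·333 = 161786.39.
Real GDP 2028 (at 2015 prices) = 42.71·509 + 18.99·593 + 51.66·1144 + 55.13·333 = 110457.79.
Deflator = Nominal/Real × 100 = 161786.39/110457.79 × 100 = 146.469.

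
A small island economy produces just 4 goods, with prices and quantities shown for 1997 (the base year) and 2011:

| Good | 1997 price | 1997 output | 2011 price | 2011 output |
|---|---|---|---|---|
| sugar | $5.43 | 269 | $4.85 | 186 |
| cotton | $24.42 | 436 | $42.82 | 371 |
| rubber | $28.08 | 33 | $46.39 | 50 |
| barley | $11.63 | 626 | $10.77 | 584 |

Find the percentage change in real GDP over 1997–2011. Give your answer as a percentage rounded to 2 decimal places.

Real GDP 1997 = Nominal GDP 1997 = 5.43·269 + 24.42·436 + 28.08·33 + 11.63·626 = 20314.81.
Real GDP 2011 (at 1997 prices) = 5.43·186 + 24.42·371 + 28.08·50 + 11.63·584 = 18265.72.
Real growth = 18265.72/20314.81 − 1 = -0.1009.

-10.09%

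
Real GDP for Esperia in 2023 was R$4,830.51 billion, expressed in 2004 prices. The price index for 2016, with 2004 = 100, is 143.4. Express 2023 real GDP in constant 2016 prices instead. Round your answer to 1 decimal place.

R$6,927.0 billion

Real GDP in 2016 prices = Real GDP in 2004 prices × (P_2016/P_2004) = 4830.51 × 1.434 = 6926.95.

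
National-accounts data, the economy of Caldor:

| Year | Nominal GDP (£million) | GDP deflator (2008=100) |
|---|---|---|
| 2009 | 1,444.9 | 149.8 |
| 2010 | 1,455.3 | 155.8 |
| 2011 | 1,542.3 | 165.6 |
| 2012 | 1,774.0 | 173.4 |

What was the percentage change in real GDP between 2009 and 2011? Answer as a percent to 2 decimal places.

Real GDP 2009 = 1444.9/1.498 = 964.55.
Real GDP 2011 = 1542.3/1.656 = 931.34.
Change = 931.34/964.55 − 1 = -0.0344.

-3.44%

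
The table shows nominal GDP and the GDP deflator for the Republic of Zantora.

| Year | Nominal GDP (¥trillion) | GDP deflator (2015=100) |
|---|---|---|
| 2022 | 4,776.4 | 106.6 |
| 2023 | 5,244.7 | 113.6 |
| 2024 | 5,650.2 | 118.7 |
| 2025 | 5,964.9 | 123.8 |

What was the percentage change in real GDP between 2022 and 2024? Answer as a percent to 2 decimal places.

6.24%

Real GDP 2022 = 4776.4/1.066 = 4480.68.
Real GDP 2024 = 5650.2/1.187 = 4760.07.
Change = 4760.07/4480.68 − 1 = 0.0624.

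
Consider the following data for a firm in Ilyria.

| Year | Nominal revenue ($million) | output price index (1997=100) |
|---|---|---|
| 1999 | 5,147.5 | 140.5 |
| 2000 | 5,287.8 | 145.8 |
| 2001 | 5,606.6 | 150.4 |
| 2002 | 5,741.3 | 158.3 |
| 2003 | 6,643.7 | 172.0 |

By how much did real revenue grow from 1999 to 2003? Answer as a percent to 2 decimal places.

5.43%

Real revenue 1999 = 5147.5/1.405 = 3663.70.
Real revenue 2003 = 6643.7/1.720 = 3862.62.
Change = 3862.62/3663.70 − 1 = 0.0543.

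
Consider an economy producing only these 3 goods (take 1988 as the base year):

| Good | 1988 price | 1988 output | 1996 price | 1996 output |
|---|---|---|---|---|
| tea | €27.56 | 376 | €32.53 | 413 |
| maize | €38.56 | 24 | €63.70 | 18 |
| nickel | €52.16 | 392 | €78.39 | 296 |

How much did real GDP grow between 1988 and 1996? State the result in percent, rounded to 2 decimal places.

-13.29%

Real GDP 1988 = Nominal GDP 1988 = 27.56·376 + 38.56·24 + 52.16·392 = 31734.72.
Real GDP 1996 (at 1988 prices) = 27.56·413 + 38.56·18 + 52.16·296 = 27515.72.
Real growth = 27515.72/31734.72 − 1 = -0.1329.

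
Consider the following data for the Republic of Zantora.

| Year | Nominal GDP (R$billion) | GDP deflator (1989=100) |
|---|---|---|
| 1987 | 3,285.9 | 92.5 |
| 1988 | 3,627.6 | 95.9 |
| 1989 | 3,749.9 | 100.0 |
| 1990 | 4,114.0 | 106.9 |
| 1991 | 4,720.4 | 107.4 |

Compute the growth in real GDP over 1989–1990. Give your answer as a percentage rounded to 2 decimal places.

Real GDP 1989 = 3749.9/1.000 = 3749.90.
Real GDP 1990 = 4114.0/1.069 = 3848.46.
Change = 3848.46/3749.90 − 1 = 0.0263.

2.63%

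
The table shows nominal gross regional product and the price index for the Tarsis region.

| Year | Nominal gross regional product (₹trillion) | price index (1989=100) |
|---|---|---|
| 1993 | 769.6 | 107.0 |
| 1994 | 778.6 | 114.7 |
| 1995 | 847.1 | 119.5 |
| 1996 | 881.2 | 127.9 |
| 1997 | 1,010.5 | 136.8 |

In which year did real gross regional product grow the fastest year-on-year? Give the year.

1997

1994: real = 778.6/1.147 = 678.81; growth vs 1993 (719.25) = -5.62%.
1995: real = 847.1/1.195 = 708.87; growth vs 1994 (678.81) = 4.43%.
1996: real = 881.2/1.279 = 688.98; growth vs 1995 (708.87) = -2.81%.
1997: real = 1010.5/1.368 = 738.67; growth vs 1996 (688.98) = 7.21%.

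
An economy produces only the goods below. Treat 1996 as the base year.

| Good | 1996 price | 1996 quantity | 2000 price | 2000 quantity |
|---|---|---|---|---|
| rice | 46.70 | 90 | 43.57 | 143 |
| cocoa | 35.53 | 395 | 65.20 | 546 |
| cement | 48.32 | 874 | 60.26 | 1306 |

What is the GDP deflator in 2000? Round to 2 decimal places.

Nominal GDP 2000 = 43.57·143 + 65.20·546 + 60.26·1306 = 120529.27.
Real GDP 2000 (at 1996 prices) = 46.70·143 + 35.53·546 + 48.32·1306 = 89183.40.
Deflator = Nominal/Real × 100 = 120529.27/89183.40 × 100 = 135.148.

135.15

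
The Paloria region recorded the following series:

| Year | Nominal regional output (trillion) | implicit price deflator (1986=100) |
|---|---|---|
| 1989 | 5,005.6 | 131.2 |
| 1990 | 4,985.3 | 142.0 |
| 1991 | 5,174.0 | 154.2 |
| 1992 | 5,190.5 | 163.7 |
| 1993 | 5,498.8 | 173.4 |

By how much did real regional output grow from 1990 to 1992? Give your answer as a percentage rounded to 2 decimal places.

Real regional output 1990 = 4985.3/1.420 = 3510.77.
Real regional output 1992 = 5190.5/1.637 = 3170.74.
Change = 3170.74/3510.77 − 1 = -0.0969.

-9.69%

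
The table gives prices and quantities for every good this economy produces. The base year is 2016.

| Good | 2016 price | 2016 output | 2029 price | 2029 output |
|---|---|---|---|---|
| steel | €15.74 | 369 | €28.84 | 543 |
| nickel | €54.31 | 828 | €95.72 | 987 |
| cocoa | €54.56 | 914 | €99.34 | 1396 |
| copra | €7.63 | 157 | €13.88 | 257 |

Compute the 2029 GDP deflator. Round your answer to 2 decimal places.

Nominal GDP 2029 = 28.84·543 + 95.72·987 + 99.34·1396 + 13.88·257 = 252381.56.
Real GDP 2029 (at 2016 prices) = 15.74·543 + 54.31·987 + 54.56·1396 + 7.63·257 = 140277.46.
Deflator = Nominal/Real × 100 = 252381.56/140277.46 × 100 = 179.916.

179.92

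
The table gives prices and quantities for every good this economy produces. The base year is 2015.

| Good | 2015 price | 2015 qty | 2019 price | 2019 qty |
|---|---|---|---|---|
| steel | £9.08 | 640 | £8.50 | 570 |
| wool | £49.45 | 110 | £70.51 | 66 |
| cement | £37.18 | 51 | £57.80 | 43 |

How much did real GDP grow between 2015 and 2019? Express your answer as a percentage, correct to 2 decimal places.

-23.65%

Real GDP 2015 = Nominal GDP 2015 = 9.08·640 + 49.45·110 + 37.18·51 = 13146.88.
Real GDP 2019 (at 2015 prices) = 9.08·570 + 49.45·66 + 37.18·43 = 10038.04.
Real growth = 10038.04/13146.88 − 1 = -0.2365.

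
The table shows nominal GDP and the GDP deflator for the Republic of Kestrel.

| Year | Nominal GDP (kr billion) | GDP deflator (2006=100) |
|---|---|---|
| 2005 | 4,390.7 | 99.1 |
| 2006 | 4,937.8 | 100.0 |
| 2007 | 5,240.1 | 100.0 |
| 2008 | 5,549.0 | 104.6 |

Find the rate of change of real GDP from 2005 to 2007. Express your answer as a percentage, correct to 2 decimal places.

18.27%

Real GDP 2005 = 4390.7/0.991 = 4430.58.
Real GDP 2007 = 5240.1/1.000 = 5240.10.
Change = 5240.10/4430.58 − 1 = 0.1827.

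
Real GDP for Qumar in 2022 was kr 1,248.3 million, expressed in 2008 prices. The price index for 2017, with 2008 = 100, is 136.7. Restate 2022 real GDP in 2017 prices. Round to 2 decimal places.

Real GDP in 2017 prices = Real GDP in 2008 prices × (P_2017/P_2008) = 1248.3 × 1.367 = 1706.43.

kr 1,706.43 million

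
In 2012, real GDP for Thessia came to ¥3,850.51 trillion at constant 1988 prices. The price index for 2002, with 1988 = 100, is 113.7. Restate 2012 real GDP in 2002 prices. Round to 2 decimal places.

¥4,378.03 trillion

Real GDP in 2002 prices = Real GDP in 1988 prices × (P_2002/P_1988) = 3850.51 × 1.137 = 4378.03.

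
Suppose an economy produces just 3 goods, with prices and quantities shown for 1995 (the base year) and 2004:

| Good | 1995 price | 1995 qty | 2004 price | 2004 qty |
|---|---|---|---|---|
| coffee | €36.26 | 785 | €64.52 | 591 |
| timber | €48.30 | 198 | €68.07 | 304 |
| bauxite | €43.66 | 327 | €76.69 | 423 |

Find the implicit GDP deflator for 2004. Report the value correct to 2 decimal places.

Nominal GDP 2004 = 64.52·591 + 68.07·304 + 76.69·423 = 91264.47.
Real GDP 2004 (at 1995 prices) = 36.26·591 + 48.30·304 + 43.66·423 = 54581.04.
Deflator = Nominal/Real × 100 = 91264.47/54581.04 × 100 = 167.209.

167.21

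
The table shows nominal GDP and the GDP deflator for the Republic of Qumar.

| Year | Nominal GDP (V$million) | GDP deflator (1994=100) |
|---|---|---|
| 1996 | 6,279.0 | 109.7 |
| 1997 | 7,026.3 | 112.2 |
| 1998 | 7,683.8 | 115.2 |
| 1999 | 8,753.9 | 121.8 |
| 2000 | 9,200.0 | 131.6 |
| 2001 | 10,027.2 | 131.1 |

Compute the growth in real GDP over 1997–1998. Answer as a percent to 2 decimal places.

6.51%

Real GDP 1997 = 7026.3/1.122 = 6262.30.
Real GDP 1998 = 7683.8/1.152 = 6669.97.
Change = 6669.97/6262.30 − 1 = 0.0651.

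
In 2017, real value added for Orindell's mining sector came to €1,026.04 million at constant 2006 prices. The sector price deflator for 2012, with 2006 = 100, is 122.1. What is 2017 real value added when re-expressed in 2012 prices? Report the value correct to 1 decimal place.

€1,252.8 million

Real value added in 2012 prices = Real value added in 2006 prices × (P_2012/P_2006) = 1026.04 × 1.221 = 1252.79.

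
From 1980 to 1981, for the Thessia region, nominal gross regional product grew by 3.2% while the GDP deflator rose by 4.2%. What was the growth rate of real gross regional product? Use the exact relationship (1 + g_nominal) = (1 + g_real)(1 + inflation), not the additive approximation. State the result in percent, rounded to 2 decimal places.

(1 + g_nom) = (1 + g_real)(1 + π), so g_real = 1.0320 / 1.0420 − 1 = -0.00960.

-0.96%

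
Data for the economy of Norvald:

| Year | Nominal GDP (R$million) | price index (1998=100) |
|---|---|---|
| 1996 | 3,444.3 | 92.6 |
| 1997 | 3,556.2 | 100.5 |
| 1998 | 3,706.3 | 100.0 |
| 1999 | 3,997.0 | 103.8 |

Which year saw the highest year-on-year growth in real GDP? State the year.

1998

1997: real = 3556.2/1.005 = 3538.51; growth vs 1996 (3719.55) = -4.87%.
1998: real = 3706.3/1.000 = 3706.30; growth vs 1997 (3538.51) = 4.74%.
1999: real = 3997.0/1.038 = 3850.67; growth vs 1998 (3706.30) = 3.90%.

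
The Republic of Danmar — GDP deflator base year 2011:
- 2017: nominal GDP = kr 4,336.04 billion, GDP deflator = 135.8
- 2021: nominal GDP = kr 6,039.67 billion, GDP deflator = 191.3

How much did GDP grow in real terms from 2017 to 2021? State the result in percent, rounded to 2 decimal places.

Deflate each year: 2017 → 4336.04/1.358 = 3192.96; 2021 → 6039.67/1.913 = 3157.17.
So real GDP changed by 3157.17/3192.96 − 1 = -0.0112, i.e. -1.12%.

-1.12%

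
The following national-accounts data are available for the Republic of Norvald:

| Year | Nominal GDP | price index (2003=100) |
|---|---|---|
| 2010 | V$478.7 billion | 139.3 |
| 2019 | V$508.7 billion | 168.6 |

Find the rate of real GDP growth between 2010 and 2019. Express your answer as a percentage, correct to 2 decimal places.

-12.20%

Real GDP 2010 = 478.7 / 1.393 = 343.65.
Real GDP 2019 = 508.7 / 1.686 = 301.72.
Real growth = 301.72 / 343.65 − 1 = -0.1220.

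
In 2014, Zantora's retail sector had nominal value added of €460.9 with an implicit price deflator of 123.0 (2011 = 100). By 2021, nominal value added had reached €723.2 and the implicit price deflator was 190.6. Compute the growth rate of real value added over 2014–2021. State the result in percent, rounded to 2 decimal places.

1.26%

Deflate each year: 2014 → 460.9/1.230 = 374.72; 2021 → 723.2/1.906 = 379.43.
So real value added changed by 379.43/374.72 − 1 = 0.0126, i.e. 1.26%.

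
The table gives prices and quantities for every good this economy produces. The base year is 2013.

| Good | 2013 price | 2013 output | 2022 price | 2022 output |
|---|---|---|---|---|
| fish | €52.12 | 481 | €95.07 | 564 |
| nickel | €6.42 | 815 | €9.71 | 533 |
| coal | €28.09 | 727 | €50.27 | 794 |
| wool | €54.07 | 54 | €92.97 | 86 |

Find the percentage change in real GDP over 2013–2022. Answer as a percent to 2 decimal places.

11.42%

Real GDP 2013 = Nominal GDP 2013 = 52.12·481 + 6.42·815 + 28.09·727 + 54.07·54 = 53643.23.
Real GDP 2022 (at 2013 prices) = 52.12·564 + 6.42·533 + 28.09·794 + 54.07·86 = 59771.02.
Real growth = 59771.02/53643.23 − 1 = 0.1142.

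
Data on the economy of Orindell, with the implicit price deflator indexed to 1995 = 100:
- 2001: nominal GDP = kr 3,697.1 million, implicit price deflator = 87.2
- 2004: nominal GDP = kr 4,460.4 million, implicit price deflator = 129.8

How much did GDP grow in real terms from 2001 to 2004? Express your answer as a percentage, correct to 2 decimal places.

Deflate each year: 2001 → 3697.1/0.872 = 4239.79; 2004 → 4460.4/1.298 = 3436.36.
So real GDP changed by 3436.36/4239.79 − 1 = -0.1895, i.e. -18.95%.

-18.95%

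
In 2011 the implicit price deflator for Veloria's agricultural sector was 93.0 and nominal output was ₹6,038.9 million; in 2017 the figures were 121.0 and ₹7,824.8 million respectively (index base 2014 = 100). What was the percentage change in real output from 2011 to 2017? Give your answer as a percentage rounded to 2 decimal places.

Deflate each year: 2011 → 6038.9/0.930 = 6493.44; 2017 → 7824.8/1.210 = 6466.78.
So real output changed by 6466.78/6493.44 − 1 = -0.0041, i.e. -0.41%.

-0.41%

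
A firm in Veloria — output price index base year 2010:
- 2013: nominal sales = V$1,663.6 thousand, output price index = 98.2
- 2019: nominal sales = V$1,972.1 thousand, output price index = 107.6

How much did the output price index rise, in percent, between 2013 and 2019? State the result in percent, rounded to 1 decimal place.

9.6%

Price-level change = 107.6 / 98.2 − 1 = 0.0957.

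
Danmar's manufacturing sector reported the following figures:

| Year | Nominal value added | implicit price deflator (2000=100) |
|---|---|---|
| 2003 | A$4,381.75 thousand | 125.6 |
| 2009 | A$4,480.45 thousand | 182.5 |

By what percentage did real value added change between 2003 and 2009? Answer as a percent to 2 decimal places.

-29.63%

Deflate each year: 2003 → 4381.75/1.256 = 3488.65; 2009 → 4480.45/1.825 = 2455.04.
So real value added changed by 2455.04/3488.65 − 1 = -0.2963, i.e. -29.63%.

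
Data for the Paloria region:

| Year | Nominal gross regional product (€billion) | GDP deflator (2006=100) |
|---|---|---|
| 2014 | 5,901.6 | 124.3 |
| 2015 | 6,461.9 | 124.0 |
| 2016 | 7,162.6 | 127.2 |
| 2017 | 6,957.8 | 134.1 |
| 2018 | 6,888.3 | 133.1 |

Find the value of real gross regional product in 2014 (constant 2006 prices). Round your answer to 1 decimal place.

€4,747.9 billion

Real gross regional product 2014 = 5901.6 / 1.243 = 4747.87.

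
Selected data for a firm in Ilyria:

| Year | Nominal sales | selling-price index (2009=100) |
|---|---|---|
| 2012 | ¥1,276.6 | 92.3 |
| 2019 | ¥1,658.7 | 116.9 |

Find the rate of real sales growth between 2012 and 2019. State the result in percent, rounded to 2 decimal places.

Deflate each year: 2012 → 1276.6/0.923 = 1383.10; 2019 → 1658.7/1.169 = 1418.91.
So real sales changed by 1418.91/1383.10 − 1 = 0.0259, i.e. 2.59%.

2.59%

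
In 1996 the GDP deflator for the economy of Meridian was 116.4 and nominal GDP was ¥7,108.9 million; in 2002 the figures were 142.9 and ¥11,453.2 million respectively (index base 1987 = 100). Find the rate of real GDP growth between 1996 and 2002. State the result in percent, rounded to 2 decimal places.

31.23%

Deflate each year: 1996 → 7108.9/1.164 = 6107.30; 2002 → 11453.2/1.429 = 8014.84.
So real GDP changed by 8014.84/6107.30 − 1 = 0.3123, i.e. 31.23%.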